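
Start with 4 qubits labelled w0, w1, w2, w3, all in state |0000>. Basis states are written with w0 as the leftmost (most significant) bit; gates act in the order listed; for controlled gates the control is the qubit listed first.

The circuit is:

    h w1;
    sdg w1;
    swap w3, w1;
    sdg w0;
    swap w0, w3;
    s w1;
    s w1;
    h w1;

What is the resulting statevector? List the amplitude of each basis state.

The final amplitudes are 1/2 on |0000>, 1/2 on |0100>, -I/2 on |1000>, -I/2 on |1100>, and 0 on every other basis state.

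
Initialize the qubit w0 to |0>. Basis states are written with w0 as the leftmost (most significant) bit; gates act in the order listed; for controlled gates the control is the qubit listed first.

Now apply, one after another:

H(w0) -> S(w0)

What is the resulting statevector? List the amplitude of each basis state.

The resulting statevector has amplitude sqrt(2)/2 on |0>, sqrt(2)*I/2 on |1>.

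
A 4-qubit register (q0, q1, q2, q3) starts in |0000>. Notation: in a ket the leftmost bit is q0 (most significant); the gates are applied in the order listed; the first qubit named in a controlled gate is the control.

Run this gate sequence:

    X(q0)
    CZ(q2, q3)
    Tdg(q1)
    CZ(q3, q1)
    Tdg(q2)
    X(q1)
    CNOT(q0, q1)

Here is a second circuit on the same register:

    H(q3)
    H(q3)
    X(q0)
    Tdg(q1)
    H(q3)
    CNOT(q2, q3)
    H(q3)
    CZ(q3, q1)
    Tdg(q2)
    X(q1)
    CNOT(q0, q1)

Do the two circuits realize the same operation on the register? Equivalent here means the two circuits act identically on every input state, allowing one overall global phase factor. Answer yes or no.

Yes — the two circuits implement the same unitary up to a global phase.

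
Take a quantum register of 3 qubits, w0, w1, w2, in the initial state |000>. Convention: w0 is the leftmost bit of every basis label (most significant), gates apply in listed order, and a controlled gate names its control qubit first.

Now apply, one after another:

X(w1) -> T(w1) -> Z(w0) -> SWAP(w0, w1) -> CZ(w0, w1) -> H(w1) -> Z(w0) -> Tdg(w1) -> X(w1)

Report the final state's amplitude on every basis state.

The resulting statevector has amplitude -sqrt(2)/2 on |100>, -sqrt(2)*exp(I*pi/4)/2 on |110>, and 0 on every other basis state.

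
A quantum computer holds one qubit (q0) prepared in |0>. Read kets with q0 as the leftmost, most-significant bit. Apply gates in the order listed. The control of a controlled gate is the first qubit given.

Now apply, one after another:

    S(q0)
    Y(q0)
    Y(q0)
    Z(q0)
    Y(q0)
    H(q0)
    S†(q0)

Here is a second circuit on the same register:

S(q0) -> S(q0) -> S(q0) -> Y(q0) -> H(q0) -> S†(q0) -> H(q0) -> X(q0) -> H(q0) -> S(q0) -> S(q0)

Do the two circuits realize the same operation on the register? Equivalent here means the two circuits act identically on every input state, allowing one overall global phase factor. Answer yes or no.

Yes — the two circuits implement the same unitary up to a global phase.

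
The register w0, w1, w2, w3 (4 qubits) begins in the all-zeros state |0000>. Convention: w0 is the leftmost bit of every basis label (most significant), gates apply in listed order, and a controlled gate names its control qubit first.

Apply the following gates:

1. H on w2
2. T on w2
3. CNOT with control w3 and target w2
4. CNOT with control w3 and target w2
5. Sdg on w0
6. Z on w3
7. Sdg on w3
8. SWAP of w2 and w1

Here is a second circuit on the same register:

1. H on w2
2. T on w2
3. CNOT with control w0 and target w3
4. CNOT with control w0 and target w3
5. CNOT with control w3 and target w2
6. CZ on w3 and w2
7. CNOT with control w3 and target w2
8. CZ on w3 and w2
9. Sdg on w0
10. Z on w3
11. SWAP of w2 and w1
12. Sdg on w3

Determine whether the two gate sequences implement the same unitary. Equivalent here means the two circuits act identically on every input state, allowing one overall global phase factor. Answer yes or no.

No — the two circuits implement different unitaries, even allowing a global phase.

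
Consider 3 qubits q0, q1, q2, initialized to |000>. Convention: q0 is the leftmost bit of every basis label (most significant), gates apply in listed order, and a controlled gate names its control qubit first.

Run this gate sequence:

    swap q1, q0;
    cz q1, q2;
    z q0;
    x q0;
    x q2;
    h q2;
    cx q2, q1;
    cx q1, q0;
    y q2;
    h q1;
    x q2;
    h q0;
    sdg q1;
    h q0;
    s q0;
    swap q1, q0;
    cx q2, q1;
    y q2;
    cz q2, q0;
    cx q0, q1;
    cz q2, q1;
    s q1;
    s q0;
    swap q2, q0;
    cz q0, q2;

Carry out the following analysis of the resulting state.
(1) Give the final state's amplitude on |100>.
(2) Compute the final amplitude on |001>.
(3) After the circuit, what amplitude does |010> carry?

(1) |100> carries amplitude 0 in the final state.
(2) The amplitude on |001> is -1/2.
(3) The amplitude on |010> is I/2.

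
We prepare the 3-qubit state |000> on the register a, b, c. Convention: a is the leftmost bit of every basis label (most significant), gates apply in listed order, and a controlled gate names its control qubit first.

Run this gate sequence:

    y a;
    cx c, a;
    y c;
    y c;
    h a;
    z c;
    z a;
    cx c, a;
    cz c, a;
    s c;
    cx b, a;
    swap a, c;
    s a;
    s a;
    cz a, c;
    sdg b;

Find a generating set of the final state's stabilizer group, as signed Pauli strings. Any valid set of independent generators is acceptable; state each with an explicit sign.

The final state is stabilized by the group generated by +IIX, +ZII, +IZI; other independent generating sets are equally valid.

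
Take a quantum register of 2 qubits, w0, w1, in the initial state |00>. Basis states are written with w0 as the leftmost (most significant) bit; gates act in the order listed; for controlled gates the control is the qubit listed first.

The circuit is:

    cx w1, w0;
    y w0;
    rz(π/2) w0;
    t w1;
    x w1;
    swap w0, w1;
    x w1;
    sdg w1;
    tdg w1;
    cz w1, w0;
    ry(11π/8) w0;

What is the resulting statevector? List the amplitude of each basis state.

The resulting statevector has amplitude -exp(3*I*pi/4)*sin(5*pi/16) on |00>, 0 on |01>, -exp(3*I*pi/4)*cos(5*pi/16) on |10>, 0 on |11>.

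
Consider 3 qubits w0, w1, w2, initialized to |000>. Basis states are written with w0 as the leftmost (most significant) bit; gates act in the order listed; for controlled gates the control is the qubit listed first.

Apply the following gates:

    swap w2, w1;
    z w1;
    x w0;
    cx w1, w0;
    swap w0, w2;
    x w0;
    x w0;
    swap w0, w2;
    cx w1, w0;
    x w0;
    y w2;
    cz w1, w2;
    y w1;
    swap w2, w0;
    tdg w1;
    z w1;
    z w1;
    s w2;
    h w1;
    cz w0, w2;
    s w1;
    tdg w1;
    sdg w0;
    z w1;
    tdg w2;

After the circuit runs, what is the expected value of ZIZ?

The expectation value of ZIZ is -1. Key observation: gates 3-10 undo each other exactly, leaving only the rest of the circuit to track.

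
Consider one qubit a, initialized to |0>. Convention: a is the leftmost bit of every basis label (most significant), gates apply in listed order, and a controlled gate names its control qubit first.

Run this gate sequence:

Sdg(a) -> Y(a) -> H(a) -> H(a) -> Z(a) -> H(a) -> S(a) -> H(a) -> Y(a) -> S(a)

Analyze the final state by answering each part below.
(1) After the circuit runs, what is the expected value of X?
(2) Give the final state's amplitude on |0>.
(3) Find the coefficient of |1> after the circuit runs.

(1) The observable X averages to -1.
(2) |0> carries amplitude -1/2 - I/2 in the final state.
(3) The final state's coefficient on |1> equals 1/2 + I/2.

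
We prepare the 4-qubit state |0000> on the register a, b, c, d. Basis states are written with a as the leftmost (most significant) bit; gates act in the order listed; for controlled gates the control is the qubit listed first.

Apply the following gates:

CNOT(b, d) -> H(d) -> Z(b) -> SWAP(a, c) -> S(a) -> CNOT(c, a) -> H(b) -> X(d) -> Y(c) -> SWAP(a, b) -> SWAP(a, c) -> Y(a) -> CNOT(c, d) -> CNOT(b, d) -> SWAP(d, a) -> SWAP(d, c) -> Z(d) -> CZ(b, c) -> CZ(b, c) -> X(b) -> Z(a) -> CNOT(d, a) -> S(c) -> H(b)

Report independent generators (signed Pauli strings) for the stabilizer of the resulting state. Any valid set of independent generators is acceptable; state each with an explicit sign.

The final state is stabilized by the group generated by -XIII, -IXII, +IIIX, +IIZI; other independent generating sets are equally valid.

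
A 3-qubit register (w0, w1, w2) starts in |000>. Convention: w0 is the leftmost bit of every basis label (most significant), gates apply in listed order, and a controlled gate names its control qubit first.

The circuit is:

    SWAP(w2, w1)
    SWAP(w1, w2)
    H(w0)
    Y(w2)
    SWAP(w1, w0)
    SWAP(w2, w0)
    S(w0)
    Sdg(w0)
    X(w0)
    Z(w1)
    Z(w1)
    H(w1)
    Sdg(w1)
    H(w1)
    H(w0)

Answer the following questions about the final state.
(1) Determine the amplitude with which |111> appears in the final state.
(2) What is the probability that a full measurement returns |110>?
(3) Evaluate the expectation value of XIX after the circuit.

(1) The final state's coefficient on |111> equals 0. Key observation: steps 7-8 multiply out to the identity, so the circuit reduces to the remaining gates.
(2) A full measurement returns |110> with probability 1/4.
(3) The expectation value of XIX is 0.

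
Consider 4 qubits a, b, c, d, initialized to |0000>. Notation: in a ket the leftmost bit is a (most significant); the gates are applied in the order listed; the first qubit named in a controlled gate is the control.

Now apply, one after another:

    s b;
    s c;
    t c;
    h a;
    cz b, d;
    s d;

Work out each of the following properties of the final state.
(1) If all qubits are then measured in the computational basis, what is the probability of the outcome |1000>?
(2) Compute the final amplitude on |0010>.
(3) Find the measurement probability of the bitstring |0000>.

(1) The probability of measuring |1000> is 1/2.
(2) The amplitude on |0010> is 0.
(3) A full measurement returns |0000> with probability 1/2.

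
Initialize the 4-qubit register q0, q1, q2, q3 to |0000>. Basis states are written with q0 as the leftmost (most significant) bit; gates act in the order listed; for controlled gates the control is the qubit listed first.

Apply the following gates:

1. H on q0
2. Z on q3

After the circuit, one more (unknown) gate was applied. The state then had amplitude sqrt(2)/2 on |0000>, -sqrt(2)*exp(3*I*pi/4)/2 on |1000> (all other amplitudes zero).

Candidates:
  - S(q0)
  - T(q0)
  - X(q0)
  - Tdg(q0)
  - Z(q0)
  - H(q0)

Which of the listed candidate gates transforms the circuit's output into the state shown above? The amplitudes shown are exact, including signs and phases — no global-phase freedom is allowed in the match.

The applied gate was Tdg(q0).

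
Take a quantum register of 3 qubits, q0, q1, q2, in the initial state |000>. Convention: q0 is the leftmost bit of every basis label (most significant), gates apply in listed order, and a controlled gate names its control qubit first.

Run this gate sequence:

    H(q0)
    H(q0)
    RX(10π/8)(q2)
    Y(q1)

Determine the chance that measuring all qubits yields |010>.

Outcome |010> occurs with probability 1/2 - sqrt(2)/4. Key observation: the block from step 1 through step 2 cancels to the identity and can be dropped.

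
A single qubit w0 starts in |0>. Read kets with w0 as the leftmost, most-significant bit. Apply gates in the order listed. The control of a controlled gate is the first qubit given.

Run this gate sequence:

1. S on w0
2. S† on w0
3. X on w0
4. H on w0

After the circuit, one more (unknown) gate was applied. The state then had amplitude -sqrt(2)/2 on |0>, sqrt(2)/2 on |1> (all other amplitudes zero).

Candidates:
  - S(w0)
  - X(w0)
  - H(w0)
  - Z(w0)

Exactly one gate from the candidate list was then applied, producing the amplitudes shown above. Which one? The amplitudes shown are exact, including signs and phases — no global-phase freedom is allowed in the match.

It was X(w0) that produced the state shown. Key observation: gates 1-2 undo each other exactly, leaving only the rest of the circuit to track.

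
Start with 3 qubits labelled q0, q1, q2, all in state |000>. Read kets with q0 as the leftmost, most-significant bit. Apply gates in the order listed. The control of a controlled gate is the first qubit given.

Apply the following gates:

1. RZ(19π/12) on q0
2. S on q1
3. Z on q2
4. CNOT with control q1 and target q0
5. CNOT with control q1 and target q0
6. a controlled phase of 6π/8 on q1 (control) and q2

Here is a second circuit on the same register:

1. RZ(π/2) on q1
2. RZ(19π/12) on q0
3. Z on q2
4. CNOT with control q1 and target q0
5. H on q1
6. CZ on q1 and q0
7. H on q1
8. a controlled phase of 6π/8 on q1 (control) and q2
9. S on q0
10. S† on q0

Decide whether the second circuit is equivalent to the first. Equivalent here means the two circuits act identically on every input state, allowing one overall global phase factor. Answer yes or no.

No — the two circuits implement different unitaries, even allowing a global phase.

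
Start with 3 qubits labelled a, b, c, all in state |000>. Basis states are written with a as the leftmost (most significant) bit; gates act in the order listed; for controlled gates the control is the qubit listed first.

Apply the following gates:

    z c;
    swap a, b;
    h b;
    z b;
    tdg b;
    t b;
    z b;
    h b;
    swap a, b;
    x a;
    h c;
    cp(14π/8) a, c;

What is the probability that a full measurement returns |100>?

A full measurement returns |100> with probability 1/2.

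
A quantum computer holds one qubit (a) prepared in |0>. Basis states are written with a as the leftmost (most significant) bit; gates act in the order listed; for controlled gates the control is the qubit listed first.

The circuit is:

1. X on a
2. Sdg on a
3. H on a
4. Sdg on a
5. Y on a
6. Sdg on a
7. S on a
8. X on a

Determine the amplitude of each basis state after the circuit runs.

After the circuit, the state carries amplitude sqrt(2)/2 on |0>, -sqrt(2)*I/2 on |1>.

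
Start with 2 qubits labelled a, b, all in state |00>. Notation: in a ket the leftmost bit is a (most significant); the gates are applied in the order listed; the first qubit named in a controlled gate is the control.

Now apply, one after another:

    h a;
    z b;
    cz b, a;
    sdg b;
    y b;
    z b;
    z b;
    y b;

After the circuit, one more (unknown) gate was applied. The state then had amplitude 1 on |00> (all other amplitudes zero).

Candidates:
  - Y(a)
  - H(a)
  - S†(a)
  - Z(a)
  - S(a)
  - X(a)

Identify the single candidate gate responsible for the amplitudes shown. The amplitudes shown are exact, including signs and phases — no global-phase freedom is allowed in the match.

It was H(a) that produced the state shown. Key observation: gates 5-8 undo each other exactly, leaving only the rest of the circuit to track.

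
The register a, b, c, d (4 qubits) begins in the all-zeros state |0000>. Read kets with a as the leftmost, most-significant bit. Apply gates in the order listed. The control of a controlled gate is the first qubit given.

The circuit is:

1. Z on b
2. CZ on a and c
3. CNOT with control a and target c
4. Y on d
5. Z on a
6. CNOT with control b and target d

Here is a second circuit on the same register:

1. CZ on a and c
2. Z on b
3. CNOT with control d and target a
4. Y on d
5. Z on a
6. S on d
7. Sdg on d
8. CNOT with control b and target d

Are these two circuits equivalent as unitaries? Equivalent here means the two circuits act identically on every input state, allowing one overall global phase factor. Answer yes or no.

No — the two circuits implement different unitaries, even allowing a global phase.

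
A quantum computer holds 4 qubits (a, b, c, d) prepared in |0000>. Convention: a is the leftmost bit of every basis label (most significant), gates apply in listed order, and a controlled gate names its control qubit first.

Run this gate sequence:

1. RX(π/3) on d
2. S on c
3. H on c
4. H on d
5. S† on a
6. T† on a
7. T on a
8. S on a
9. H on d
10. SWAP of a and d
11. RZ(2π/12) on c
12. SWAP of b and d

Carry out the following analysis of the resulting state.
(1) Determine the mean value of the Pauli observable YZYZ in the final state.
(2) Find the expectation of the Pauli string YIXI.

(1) The observable YZYZ averages to -sqrt(3)/4. Key observation: the block from step 4 through step 9 cancels to the identity and can be dropped.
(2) The observable YIXI averages to -3/4.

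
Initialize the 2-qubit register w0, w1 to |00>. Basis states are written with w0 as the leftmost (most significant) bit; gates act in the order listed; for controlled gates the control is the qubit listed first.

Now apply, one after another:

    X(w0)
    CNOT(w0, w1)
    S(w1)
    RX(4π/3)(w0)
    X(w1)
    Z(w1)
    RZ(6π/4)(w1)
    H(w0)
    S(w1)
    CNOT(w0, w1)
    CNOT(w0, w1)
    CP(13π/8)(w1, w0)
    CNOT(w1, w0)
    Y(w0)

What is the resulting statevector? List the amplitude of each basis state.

After the circuit, the state carries amplitude (-sqrt(2) + sqrt(6)*I)*exp(I*pi/4)/4 on |00>, 0 on |01>, (-sqrt(2) - sqrt(6)*I)*exp(I*pi/4)/4 on |10>, 0 on |11>. Key observation: steps 10-11 multiply out to the identity, so the circuit reduces to the remaining gates.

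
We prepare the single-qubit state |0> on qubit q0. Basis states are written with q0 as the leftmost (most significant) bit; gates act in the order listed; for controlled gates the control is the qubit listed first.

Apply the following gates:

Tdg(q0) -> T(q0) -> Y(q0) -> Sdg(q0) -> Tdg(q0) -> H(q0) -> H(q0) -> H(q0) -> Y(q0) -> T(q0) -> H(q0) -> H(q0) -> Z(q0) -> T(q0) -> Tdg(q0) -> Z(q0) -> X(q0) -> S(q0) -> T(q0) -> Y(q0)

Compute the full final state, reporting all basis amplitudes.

The resulting statevector has amplitude sqrt(2)*I/2 on |0>, -sqrt(2)/2 on |1>.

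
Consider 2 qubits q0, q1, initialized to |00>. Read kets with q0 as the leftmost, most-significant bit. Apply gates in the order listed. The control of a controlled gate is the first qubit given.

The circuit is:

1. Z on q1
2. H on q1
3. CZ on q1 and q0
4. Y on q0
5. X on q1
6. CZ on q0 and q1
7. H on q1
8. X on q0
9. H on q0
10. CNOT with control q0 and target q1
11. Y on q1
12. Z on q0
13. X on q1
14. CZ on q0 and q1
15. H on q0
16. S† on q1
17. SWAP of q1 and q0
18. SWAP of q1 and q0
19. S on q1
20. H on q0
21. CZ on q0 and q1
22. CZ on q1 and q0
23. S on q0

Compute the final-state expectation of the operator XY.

In the final state, XY has expectation -1. Key observation: the block from step 14 through step 21 cancels to the identity and can be dropped.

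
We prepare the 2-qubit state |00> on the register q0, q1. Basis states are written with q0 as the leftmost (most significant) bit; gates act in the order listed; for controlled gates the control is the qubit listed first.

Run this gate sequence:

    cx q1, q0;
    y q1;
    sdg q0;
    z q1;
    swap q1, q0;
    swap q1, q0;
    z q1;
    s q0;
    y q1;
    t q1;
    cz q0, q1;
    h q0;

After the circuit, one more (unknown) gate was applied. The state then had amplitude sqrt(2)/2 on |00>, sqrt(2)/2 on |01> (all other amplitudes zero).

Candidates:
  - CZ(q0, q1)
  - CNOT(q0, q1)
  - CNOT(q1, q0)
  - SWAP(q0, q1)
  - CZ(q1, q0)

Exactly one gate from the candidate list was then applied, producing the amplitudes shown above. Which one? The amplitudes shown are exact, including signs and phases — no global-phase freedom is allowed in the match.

The applied gate was SWAP(q0, q1). Key observation: the block from step 2 through step 9 cancels to the identity and can be dropped.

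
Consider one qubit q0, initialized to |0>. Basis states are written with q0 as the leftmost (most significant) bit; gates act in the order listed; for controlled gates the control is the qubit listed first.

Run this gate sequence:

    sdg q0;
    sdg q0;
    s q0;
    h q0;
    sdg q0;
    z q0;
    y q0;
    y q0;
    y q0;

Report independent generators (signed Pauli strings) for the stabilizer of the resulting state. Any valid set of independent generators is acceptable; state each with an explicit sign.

The final state is stabilized by the group generated by +Y; other independent generating sets are equally valid.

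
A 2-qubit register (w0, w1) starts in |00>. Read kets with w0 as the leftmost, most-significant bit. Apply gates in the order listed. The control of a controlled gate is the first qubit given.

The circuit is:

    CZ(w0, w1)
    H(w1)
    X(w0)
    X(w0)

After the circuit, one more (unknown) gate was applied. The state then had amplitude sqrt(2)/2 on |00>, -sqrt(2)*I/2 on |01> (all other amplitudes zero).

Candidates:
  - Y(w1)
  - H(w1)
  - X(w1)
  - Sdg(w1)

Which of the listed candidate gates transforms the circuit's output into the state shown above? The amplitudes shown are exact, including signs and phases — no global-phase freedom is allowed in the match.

It was Sdg(w1) that produced the state shown. Key observation: steps 3-4 multiply out to the identity, so the circuit reduces to the remaining gates.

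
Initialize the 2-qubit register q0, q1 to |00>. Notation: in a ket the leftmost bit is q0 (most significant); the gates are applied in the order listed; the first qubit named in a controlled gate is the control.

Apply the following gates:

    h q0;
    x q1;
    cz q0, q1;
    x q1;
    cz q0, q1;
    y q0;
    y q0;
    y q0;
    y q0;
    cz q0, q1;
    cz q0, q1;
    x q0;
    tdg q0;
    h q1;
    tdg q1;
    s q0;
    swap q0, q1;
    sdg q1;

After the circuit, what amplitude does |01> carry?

|01> carries amplitude -exp(3*I*pi/4)/2 in the final state. Key observation: steps 5-10 multiply out to the identity, so the circuit reduces to the remaining gates.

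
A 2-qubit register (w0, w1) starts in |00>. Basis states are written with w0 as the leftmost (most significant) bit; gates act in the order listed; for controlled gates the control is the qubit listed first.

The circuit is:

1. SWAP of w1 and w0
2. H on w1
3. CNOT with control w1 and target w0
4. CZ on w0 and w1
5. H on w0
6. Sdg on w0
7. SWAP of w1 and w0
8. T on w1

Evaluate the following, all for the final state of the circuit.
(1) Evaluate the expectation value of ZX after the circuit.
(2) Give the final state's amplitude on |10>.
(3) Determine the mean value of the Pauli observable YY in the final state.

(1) The observable ZX averages to sqrt(2)/2.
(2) The amplitude on |10> is -1/2.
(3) In the final state, YY has expectation -sqrt(2)/2.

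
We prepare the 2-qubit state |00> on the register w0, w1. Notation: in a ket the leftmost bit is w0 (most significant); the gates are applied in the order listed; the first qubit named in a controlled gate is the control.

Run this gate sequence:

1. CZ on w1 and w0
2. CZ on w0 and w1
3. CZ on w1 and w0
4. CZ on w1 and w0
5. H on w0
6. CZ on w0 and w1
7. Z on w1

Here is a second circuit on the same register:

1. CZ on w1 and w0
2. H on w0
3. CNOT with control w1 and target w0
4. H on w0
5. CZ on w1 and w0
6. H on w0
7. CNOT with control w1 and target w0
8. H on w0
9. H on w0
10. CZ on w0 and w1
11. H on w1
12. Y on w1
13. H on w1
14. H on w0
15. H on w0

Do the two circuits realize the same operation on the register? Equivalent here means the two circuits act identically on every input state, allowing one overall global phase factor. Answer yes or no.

No, they are not equivalent — no single phase factor reconciles the two unitaries.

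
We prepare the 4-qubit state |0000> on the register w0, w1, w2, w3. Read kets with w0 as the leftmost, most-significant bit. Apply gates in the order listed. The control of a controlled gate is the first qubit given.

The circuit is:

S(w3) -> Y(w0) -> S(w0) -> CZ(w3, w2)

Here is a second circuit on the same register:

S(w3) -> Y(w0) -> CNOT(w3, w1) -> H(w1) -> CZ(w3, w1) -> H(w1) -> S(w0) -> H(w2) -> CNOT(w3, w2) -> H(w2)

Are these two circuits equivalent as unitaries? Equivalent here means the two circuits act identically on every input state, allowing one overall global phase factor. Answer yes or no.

Yes, they are equivalent — the unitaries differ by at most a global phase.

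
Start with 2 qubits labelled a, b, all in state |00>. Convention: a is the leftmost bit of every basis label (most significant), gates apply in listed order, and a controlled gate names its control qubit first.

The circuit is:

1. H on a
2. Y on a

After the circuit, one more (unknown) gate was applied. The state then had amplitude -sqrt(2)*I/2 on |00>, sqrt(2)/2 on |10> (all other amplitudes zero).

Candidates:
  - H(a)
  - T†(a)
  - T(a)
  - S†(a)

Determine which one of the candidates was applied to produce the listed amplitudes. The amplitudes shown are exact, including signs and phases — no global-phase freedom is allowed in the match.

The applied gate was S†(a).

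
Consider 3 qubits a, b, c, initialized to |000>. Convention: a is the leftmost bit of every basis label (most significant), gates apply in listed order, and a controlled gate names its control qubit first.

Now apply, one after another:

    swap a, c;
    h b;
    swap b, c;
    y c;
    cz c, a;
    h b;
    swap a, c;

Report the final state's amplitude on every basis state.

The resulting statevector has amplitude -I/2 on |000>, 0 on |001>, -I/2 on |010>, 0 on |011>, I/2 on |100>, 0 on |101>, I/2 on |110>, 0 on |111>.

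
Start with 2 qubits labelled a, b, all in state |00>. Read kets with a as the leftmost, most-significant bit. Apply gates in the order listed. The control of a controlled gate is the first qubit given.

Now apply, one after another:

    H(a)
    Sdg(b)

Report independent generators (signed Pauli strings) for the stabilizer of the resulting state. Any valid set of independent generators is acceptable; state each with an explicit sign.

The stabilizer group can be generated by +XI, +IZ, among other valid generating sets.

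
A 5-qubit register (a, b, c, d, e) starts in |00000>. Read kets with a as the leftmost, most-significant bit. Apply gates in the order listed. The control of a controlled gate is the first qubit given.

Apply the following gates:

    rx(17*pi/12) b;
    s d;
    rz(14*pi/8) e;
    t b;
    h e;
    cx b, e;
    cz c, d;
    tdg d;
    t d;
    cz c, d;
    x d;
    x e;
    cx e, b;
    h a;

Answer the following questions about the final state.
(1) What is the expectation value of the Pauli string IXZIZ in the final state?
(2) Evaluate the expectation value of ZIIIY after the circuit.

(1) The expectation value of IXZIZ is 0. Key observation: the block from step 7 through step 10 cancels to the identity and can be dropped.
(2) The expectation value of ZIIIY is 0.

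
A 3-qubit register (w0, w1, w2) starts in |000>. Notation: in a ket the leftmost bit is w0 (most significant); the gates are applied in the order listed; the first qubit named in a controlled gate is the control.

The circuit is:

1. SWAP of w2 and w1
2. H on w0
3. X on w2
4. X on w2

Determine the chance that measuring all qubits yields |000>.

Outcome |000> occurs with probability 1/2. Key observation: steps 3-4 multiply out to the identity, so the circuit reduces to the remaining gates.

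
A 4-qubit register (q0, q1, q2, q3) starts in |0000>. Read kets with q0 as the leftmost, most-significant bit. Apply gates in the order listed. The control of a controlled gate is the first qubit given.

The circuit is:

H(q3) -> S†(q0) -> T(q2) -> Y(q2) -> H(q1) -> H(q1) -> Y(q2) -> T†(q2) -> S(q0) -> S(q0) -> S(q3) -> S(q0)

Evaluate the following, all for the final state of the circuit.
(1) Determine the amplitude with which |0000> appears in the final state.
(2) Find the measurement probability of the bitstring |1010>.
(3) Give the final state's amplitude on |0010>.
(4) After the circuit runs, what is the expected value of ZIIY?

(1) The amplitude on |0000> is sqrt(2)/2. Key observation: steps 2-9 multiply out to the identity, so the circuit reduces to the remaining gates.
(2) The probability of measuring |1010> is 0.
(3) |0010> carries amplitude 0 in the final state.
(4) The expectation value of ZIIY is 1.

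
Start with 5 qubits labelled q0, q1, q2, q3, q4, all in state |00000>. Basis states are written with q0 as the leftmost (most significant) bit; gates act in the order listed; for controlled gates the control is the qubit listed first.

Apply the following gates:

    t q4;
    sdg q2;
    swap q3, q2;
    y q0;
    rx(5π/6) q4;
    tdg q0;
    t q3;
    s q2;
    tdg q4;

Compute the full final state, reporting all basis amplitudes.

The resulting statevector has amplitude (-sqrt(2) + sqrt(6))*exp(I*pi/4)/4 on |10000>, I*(-sqrt(6) - sqrt(2))/4 on |10001>, and 0 on every other basis state.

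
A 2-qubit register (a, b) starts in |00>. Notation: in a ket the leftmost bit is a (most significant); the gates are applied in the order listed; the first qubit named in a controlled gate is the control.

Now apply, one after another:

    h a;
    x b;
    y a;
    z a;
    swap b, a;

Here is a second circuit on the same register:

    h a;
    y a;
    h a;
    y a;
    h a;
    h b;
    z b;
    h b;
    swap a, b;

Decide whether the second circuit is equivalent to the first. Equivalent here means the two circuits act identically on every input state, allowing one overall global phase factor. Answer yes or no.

No: there is an input state on which the two circuits produce genuinely different outputs (not merely differing by a phase).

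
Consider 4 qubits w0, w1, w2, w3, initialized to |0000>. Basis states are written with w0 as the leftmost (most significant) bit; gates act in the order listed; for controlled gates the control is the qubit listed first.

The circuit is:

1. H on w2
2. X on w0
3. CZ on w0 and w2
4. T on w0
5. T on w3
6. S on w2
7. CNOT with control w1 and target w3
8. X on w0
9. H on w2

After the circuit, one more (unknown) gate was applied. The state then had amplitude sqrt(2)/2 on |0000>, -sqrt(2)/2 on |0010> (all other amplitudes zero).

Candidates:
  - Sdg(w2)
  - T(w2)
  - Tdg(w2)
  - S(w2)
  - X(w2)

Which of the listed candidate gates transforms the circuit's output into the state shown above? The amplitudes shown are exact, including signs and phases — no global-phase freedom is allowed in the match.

The applied gate was S(w2).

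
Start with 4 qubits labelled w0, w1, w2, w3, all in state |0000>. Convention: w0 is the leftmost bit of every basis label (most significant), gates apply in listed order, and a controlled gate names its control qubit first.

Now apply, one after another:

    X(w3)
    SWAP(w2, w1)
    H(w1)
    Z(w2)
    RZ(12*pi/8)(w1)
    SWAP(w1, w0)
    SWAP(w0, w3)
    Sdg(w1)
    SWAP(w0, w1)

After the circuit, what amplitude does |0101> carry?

|0101> carries amplitude sqrt(2)*exp(3*I*pi/4)/2 in the final state.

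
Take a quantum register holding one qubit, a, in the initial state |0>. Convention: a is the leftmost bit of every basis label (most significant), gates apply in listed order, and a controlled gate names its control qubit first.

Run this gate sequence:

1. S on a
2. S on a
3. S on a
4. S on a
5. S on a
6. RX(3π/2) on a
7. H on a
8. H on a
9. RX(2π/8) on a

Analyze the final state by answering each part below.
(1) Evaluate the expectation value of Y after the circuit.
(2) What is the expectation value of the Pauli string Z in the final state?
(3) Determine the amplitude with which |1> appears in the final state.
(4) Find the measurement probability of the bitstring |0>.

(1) The expectation value of Y is sqrt(2)/2. Key observation: gates 2-5 undo each other exactly, leaving only the rest of the circuit to track.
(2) In the final state, Z has expectation sqrt(2)/2.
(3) |1> carries amplitude -sqrt(2)*I*sqrt(sqrt(2) + 2)/4 + sqrt(2)*I*sqrt(2 - sqrt(2))/4 in the final state.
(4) A full measurement returns |0> with probability sqrt(2)/4 + 1/2.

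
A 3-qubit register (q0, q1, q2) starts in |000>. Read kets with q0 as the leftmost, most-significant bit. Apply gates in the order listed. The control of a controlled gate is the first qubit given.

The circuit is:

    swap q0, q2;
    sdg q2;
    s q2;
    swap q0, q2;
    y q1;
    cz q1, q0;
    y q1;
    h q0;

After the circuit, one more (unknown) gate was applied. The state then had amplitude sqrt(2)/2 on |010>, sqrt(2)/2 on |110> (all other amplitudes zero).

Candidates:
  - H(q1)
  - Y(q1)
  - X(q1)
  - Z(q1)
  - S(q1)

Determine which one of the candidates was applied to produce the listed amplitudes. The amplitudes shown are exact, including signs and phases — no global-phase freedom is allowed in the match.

The unique candidate consistent with the amplitudes is X(q1). Key observation: steps 1-4 multiply out to the identity, so the circuit reduces to the remaining gates.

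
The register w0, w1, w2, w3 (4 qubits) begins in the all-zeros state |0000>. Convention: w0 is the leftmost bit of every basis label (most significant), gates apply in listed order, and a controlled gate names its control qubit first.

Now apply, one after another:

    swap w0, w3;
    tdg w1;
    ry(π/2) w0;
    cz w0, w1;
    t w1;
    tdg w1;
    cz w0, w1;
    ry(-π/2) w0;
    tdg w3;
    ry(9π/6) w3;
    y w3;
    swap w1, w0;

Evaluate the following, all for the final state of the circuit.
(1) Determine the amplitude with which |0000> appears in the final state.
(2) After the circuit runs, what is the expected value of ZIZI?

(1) The final state's coefficient on |0000> equals -sqrt(2)*I/2. Key observation: steps 3-8 multiply out to the identity, so the circuit reduces to the remaining gates.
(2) The expectation value of ZIZI is 1.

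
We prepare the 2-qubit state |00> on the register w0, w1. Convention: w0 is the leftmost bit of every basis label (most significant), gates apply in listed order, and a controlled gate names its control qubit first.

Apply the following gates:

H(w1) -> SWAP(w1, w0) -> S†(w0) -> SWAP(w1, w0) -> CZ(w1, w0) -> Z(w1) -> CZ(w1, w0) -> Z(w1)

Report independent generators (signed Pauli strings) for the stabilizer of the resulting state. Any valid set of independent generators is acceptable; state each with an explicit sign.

One valid set of independent stabilizer generators is -IY, +ZI (any independent generating set of the same group is equally correct).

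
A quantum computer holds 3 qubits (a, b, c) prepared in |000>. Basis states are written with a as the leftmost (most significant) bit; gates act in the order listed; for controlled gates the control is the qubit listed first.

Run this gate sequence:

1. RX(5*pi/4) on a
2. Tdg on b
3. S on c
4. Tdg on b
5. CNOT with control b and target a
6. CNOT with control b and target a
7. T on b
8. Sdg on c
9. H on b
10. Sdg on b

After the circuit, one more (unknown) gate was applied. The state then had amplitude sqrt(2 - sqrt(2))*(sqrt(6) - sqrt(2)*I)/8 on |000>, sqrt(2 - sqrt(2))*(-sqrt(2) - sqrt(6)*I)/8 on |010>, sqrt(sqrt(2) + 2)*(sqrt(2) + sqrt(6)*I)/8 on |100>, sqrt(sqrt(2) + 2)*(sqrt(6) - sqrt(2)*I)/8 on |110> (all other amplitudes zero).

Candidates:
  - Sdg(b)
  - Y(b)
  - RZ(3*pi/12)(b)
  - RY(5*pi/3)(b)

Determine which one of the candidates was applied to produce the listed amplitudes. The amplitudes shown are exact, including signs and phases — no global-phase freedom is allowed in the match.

It was RY(5*pi/3)(b) that produced the state shown. Key observation: gates 3-8 undo each other exactly, leaving only the rest of the circuit to track.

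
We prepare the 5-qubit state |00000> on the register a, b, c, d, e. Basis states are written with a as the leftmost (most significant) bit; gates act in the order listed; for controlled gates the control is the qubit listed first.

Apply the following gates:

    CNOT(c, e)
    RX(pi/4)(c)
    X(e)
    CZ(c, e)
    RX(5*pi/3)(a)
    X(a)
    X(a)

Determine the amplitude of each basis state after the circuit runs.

After the circuit, the state carries amplitude -sqrt(3*sqrt(2) + 6)/4 on |00001>, -I*sqrt(6 - 3*sqrt(2))/4 on |00101>, -I*sqrt(sqrt(2) + 2)/4 on |10001>, sqrt(2 - sqrt(2))/4 on |10101>, and 0 on every other basis state. Key observation: gates 6-7 undo each other exactly, leaving only the rest of the circuit to track.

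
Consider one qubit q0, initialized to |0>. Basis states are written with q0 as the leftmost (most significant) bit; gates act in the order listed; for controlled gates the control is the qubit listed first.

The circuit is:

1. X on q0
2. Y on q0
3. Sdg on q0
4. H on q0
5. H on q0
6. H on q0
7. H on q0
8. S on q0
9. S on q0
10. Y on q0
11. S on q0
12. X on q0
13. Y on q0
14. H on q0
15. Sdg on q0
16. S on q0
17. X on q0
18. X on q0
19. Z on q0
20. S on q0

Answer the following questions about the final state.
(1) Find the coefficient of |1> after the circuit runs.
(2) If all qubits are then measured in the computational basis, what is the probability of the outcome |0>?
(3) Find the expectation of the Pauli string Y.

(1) |1> carries amplitude -sqrt(2)*I/2 in the final state.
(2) Outcome |0> occurs with probability 1/2.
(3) The observable Y averages to 1.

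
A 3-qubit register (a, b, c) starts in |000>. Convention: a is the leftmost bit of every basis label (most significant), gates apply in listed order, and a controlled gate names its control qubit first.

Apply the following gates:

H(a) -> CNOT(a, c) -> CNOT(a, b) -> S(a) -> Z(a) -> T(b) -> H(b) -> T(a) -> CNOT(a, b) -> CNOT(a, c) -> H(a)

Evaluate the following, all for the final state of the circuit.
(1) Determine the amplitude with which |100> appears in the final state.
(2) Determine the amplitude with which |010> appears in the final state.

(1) The final state's coefficient on |100> equals sqrt(2)/2.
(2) The final state's coefficient on |010> equals sqrt(2)/2.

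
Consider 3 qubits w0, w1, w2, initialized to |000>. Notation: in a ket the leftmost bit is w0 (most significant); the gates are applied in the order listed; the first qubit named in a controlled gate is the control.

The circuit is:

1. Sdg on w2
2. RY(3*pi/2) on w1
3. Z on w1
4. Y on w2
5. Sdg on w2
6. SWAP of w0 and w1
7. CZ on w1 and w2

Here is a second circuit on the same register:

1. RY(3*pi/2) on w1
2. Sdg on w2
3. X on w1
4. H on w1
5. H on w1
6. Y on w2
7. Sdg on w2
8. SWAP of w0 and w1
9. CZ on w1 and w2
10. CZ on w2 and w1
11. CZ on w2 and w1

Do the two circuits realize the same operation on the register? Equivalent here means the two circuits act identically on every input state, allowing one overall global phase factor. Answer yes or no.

No: there is an input state on which the two circuits produce genuinely different outputs (not merely differing by a phase).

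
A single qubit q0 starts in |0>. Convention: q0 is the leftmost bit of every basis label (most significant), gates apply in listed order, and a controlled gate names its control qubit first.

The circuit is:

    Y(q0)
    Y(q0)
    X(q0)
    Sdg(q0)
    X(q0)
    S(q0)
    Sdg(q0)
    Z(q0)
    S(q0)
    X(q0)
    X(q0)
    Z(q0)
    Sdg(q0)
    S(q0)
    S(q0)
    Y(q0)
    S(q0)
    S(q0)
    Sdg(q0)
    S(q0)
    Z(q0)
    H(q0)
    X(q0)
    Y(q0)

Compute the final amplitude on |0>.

|0> carries amplitude -sqrt(2)*I/2 in the final state.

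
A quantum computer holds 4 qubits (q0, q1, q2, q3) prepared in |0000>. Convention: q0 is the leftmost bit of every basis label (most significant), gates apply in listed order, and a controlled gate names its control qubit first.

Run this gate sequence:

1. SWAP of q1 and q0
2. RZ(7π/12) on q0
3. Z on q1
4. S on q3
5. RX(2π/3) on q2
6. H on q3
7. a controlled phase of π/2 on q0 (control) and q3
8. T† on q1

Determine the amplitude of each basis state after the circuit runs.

The final amplitudes are -sqrt(2)*exp(17*I*pi/24)/4 on |0000>, -sqrt(2)*exp(17*I*pi/24)/4 on |0001>, -sqrt(6)*exp(5*I*pi/24)/4 on |0010>, -sqrt(6)*exp(5*I*pi/24)/4 on |0011>, and 0 on every other basis state.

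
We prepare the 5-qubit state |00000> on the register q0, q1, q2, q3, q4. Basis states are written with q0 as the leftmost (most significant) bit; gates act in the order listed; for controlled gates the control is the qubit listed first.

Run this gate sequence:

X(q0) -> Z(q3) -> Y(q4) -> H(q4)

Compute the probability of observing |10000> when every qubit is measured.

Outcome |10000> occurs with probability 1/2.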